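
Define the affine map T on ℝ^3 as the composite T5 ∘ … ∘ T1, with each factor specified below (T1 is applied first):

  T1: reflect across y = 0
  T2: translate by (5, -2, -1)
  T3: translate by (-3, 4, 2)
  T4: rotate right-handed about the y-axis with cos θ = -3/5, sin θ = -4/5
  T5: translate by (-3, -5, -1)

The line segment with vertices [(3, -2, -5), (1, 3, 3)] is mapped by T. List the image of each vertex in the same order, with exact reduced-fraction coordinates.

image vertices: (-14/5, -1, 27/5), (-8, -6, -1)

T1 reflect across y = 0: (3, -2, -5) → (3, 2, -5); (1, 3, 3) → (1, -3, 3)
T2 translate by (5, -2, -1): (3, 2, -5) → (8, 0, -6); (1, -3, 3) → (6, -5, 2)
T3 translate by (-3, 4, 2): (8, 0, -6) → (5, 4, -4); (6, -5, 2) → (3, -1, 4)
T4 rotate right-handed about the y-axis with cos θ = -3/5, sin θ = -4/5: (5, 4, -4) → (1/5, 4, 32/5); (3, -1, 4) → (-5, -1, 0)
T5 translate by (-3, -5, -1): (1/5, 4, 32/5) → (-14/5, -1, 27/5); (-5, -1, 0) → (-8, -6, -1)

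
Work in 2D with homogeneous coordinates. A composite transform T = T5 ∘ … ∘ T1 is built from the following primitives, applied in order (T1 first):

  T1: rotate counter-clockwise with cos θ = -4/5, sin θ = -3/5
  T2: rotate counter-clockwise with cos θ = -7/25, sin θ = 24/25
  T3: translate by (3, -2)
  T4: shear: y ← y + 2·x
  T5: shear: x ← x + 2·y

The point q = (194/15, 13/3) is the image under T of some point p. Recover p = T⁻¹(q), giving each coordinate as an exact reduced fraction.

p = (7/3, -1)

T1 = [-4/5 3/5 0; -3/5 -4/5 0; 0 0 1]
T2·T1 = [4/5 3/5 0; -3/5 4/5 0; 0 0 1]
T3·…·T1 = [4/5 3/5 3; -3/5 4/5 -2; 0 0 1]
T4·…·T1 = [4/5 3/5 3; 1 2 4; 0 0 1]
T5·…·T1 = [14/5 23/5 11; 1 2 4; 0 0 1]
det M = 1; M⁻¹ = [2 -23/5 -18/5; -1 14/5 -1/5; 0 0 1]
M⁻¹ · (194/15, 13/3)ᵀ = (7/3, -1)ᵀ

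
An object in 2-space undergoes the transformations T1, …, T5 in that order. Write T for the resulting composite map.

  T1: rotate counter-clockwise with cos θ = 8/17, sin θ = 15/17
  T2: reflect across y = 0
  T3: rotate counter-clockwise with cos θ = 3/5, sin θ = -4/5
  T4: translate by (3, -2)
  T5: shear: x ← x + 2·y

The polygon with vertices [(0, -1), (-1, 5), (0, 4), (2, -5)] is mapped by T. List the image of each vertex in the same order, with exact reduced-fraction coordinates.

T1 rotate counter-clockwise with cos θ = 8/17, sin θ = 15/17: (0, -1) → (15/17, -8/17); (-1, 5) → (-83/17, 25/17); (0, 4) → (-60/17, 32/17); (2, -5) → (91/17, -10/17)
T2 reflect across y = 0: (15/17, -8/17) → (15/17, 8/17); (-83/17, 25/17) → (-83/17, -25/17); (-60/17, 32/17) → (-60/17, -32/17); (91/17, -10/17) → (91/17, 10/17)
T3 rotate counter-clockwise with cos θ = 3/5, sin θ = -4/5: (15/17, 8/17) → (77/85, -36/85); (-83/17, -25/17) → (-349/85, 257/85); (-60/17, -32/17) → (-308/85, 144/85); (91/17, 10/17) → (313/85, -334/85)
T4 translate by (3, -2): (77/85, -36/85) → (332/85, -206/85); (-349/85, 257/85) → (-94/85, 87/85); (-308/85, 144/85) → (-53/85, -26/85); (313/85, -334/85) → (568/85, -504/85)
T5 shear: x ← x + 2·y: (332/85, -206/85) → (-16/17, -206/85); (-94/85, 87/85) → (16/17, 87/85); (-53/85, -26/85) → (-21/17, -26/85); (568/85, -504/85) → (-88/17, -504/85)

image vertices: (-16/17, -206/85), (16/17, 87/85), (-21/17, -26/85), (-88/17, -504/85)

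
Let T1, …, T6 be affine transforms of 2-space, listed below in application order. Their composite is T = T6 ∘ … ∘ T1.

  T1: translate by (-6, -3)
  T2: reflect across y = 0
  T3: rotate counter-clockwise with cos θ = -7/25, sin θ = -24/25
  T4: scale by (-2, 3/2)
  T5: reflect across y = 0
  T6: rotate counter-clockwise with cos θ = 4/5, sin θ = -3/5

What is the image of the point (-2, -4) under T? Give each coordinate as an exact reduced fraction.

T1 translate by (-6, -3): (-2, -4) → (-8, -7)
T2 reflect across y = 0: (-8, -7) → (-8, 7)
T3 rotate counter-clockwise with cos θ = -7/25, sin θ = -24/25: (-8, 7) → (224/25, 143/25)
T4 scale by (-2, 3/2): (224/25, 143/25) → (-448/25, 429/50)
T5 reflect across y = 0: (-448/25, 429/50) → (-448/25, -429/50)
T6 rotate counter-clockwise with cos θ = 4/5, sin θ = -3/5: (-448/25, -429/50) → (-4871/250, 486/125)

T(p) = (-4871/250, 486/125)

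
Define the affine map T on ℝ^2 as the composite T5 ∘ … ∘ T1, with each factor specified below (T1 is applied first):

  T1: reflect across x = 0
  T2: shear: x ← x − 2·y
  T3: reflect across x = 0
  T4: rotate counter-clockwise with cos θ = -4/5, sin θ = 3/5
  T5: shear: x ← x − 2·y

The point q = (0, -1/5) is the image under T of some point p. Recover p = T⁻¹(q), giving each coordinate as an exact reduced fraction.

p = (-3/5, 2/5)

T1 = [-1 0 0; 0 1 0; 0 0 1]
T2·T1 = [-1 -2 0; 0 1 0; 0 0 1]
T3·…·T1 = [1 2 0; 0 1 0; 0 0 1]
T4·…·T1 = [-4/5 -11/5 0; 3/5 2/5 0; 0 0 1]
T5·…·T1 = [-2 -3 0; 3/5 2/5 0; 0 0 1]
det M = 1; M⁻¹ = [2/5 3 0; -3/5 -2 0; 0 0 1]
M⁻¹ · (0, -1/5)ᵀ = (-3/5, 2/5)ᵀ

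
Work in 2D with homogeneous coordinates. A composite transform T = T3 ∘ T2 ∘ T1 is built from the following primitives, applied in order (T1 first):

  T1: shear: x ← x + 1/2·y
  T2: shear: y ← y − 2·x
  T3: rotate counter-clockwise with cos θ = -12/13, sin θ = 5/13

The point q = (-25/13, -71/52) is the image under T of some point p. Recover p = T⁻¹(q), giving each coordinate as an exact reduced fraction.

T1 = [1 1/2 0; 0 1 0; 0 0 1]
T2·T1 = [1 1/2 0; -2 0 0; 0 0 1]
T3·…·T1 = [-2/13 -6/13 0; 29/13 5/26 0; 0 0 1]
det M = 1; M⁻¹ = [5/26 6/13 0; -29/13 -2/13 0; 0 0 1]
M⁻¹ · (-25/13, -71/52)ᵀ = (-1, 9/2)ᵀ

p = (-1, 9/2)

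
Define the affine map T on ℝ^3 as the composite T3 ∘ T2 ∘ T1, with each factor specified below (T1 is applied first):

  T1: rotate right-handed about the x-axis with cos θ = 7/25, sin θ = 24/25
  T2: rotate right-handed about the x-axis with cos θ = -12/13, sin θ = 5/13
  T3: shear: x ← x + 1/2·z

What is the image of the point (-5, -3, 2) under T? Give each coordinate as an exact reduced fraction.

T(p) = (-223/50, 86/25, 27/25)

T1 rotate right-handed about the x-axis with cos θ = 7/25, sin θ = 24/25: (-5, -3, 2) → (-5, -69/25, -58/25)
T2 rotate right-handed about the x-axis with cos θ = -12/13, sin θ = 5/13: (-5, -69/25, -58/25) → (-5, 86/25, 27/25)
T3 shear: x ← x + 1/2·z: (-5, 86/25, 27/25) → (-223/50, 86/25, 27/25)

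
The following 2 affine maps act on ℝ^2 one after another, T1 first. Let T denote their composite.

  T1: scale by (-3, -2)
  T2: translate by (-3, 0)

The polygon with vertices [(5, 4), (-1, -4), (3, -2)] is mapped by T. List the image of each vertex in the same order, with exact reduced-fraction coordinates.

image vertices: (-18, -8), (0, 8), (-12, 4)

T1 scale by (-3, -2): (5, 4) → (-15, -8); (-1, -4) → (3, 8); (3, -2) → (-9, 4)
T2 translate by (-3, 0): (-15, -8) → (-18, -8); (3, 8) → (0, 8); (-9, 4) → (-12, 4)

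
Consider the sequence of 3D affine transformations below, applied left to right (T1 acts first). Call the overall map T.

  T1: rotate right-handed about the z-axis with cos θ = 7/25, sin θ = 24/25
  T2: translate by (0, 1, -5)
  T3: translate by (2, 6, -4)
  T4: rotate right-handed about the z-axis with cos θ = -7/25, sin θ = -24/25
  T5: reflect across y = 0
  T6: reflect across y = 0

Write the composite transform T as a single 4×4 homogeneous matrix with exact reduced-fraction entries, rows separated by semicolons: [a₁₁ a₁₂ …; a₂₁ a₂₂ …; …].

T = [527/625 336/625 0 154/25; -336/625 527/625 0 -97/25; 0 0 1 -9; 0 0 0 1]

T1 = [7/25 -24/25 0 0; 24/25 7/25 0 0; 0 0 1 0; 0 0 0 1]
T2·T1 = [7/25 -24/25 0 0; 24/25 7/25 0 1; 0 0 1 -5; 0 0 0 1]
T3·…·T1 = [7/25 -24/25 0 2; 24/25 7/25 0 7; 0 0 1 -9; 0 0 0 1]
T4·…·T1 = [527/625 336/625 0 154/25; -336/625 527/625 0 -97/25; 0 0 1 -9; 0 0 0 1]
T5·…·T1 = [527/625 336/625 0 154/25; 336/625 -527/625 0 97/25; 0 0 1 -9; 0 0 0 1]
T6·…·T1 = [527/625 336/625 0 154/25; -336/625 527/625 0 -97/25; 0 0 1 -9; 0 0 0 1]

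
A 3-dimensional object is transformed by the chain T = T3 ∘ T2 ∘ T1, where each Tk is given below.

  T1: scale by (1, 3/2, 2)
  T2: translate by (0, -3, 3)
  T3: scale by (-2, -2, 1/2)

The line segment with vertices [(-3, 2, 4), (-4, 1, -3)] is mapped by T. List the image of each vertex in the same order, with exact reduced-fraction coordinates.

T1 scale by (1, 3/2, 2): (-3, 2, 4) → (-3, 3, 8); (-4, 1, -3) → (-4, 3/2, -6)
T2 translate by (0, -3, 3): (-3, 3, 8) → (-3, 0, 11); (-4, 3/2, -6) → (-4, -3/2, -3)
T3 scale by (-2, -2, 1/2): (-3, 0, 11) → (6, 0, 11/2); (-4, -3/2, -3) → (8, 3, -3/2)

image vertices: (6, 0, 11/2), (8, 3, -3/2)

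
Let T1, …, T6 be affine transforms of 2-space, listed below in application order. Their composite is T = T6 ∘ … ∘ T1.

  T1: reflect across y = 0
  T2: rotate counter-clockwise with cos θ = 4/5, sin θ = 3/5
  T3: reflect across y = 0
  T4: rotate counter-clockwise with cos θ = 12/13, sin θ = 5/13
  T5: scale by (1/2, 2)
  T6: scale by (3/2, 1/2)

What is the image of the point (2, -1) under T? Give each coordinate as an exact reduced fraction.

T(p) = (33/26, -19/13)

T1 reflect across y = 0: (2, -1) → (2, 1)
T2 rotate counter-clockwise with cos θ = 4/5, sin θ = 3/5: (2, 1) → (1, 2)
T3 reflect across y = 0: (1, 2) → (1, -2)
T4 rotate counter-clockwise with cos θ = 12/13, sin θ = 5/13: (1, -2) → (22/13, -19/13)
T5 scale by (1/2, 2): (22/13, -19/13) → (11/13, -38/13)
T6 scale by (3/2, 1/2): (11/13, -38/13) → (33/26, -19/13)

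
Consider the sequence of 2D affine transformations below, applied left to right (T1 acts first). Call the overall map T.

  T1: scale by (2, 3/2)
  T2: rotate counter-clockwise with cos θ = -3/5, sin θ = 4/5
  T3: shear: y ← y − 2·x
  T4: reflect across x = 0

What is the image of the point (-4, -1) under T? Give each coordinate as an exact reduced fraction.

T1 scale by (2, 3/2): (-4, -1) → (-8, -3/2)
T2 rotate counter-clockwise with cos θ = -3/5, sin θ = 4/5: (-8, -3/2) → (6, -11/2)
T3 shear: y ← y − 2·x: (6, -11/2) → (6, -35/2)
T4 reflect across x = 0: (6, -35/2) → (-6, -35/2)

T(p) = (-6, -35/2)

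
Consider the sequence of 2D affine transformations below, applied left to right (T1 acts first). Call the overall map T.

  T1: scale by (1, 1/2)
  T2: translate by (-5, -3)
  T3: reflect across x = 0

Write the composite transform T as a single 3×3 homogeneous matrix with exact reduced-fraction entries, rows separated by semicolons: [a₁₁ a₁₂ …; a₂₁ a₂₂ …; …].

T1 = [1 0 0; 0 1/2 0; 0 0 1]
T2·T1 = [1 0 -5; 0 1/2 -3; 0 0 1]
T3·…·T1 = [-1 0 5; 0 1/2 -3; 0 0 1]

T = [-1 0 5; 0 1/2 -3; 0 0 1]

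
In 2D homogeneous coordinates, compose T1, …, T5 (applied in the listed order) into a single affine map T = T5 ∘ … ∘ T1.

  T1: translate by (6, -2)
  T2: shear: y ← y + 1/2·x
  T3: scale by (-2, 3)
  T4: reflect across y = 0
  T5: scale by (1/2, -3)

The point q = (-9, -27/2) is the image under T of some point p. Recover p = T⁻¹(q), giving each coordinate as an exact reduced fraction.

T1 = [1 0 6; 0 1 -2; 0 0 1]
T2·T1 = [1 0 6; 1/2 1 1; 0 0 1]
T3·…·T1 = [-2 0 -12; 3/2 3 3; 0 0 1]
T4·…·T1 = [-2 0 -12; -3/2 -3 -3; 0 0 1]
T5·…·T1 = [-1 0 -6; 9/2 9 9; 0 0 1]
det M = -9; M⁻¹ = [-1 0 -6; 1/2 1/9 2; 0 0 1]
M⁻¹ · (-9, -27/2)ᵀ = (3, -4)ᵀ

p = (3, -4)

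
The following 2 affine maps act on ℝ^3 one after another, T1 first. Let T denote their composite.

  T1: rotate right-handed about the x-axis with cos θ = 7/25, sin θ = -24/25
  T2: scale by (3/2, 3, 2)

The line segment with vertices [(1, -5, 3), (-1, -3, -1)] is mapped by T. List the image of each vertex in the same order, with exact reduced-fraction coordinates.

T1 rotate right-handed about the x-axis with cos θ = 7/25, sin θ = -24/25: (1, -5, 3) → (1, 37/25, 141/25); (-1, -3, -1) → (-1, -9/5, 13/5)
T2 scale by (3/2, 3, 2): (1, 37/25, 141/25) → (3/2, 111/25, 282/25); (-1, -9/5, 13/5) → (-3/2, -27/5, 26/5)

image vertices: (3/2, 111/25, 282/25), (-3/2, -27/5, 26/5)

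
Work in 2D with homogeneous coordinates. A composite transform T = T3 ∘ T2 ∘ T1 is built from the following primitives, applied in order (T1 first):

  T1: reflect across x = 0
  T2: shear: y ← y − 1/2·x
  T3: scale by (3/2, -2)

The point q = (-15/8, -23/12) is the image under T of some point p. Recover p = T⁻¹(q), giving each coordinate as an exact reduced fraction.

p = (5/4, 1/3)

T1 = [-1 0 0; 0 1 0; 0 0 1]
T2·T1 = [-1 0 0; 1/2 1 0; 0 0 1]
T3·…·T1 = [-3/2 0 0; -1 -2 0; 0 0 1]
det M = 3; M⁻¹ = [-2/3 0 0; 1/3 -1/2 0; 0 0 1]
M⁻¹ · (-15/8, -23/12)ᵀ = (5/4, 1/3)ᵀ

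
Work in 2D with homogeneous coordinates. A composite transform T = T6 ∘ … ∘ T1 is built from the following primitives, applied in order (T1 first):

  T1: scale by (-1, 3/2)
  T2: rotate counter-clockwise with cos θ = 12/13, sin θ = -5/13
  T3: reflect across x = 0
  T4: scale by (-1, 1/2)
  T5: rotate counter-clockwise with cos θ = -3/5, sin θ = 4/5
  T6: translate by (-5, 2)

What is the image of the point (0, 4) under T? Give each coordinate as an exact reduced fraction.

T1 scale by (-1, 3/2): (0, 4) → (0, 6)
T2 rotate counter-clockwise with cos θ = 12/13, sin θ = -5/13: (0, 6) → (30/13, 72/13)
T3 reflect across x = 0: (30/13, 72/13) → (-30/13, 72/13)
T4 scale by (-1, 1/2): (-30/13, 72/13) → (30/13, 36/13)
T5 rotate counter-clockwise with cos θ = -3/5, sin θ = 4/5: (30/13, 36/13) → (-18/5, 12/65)
T6 translate by (-5, 2): (-18/5, 12/65) → (-43/5, 142/65)

T(p) = (-43/5, 142/65)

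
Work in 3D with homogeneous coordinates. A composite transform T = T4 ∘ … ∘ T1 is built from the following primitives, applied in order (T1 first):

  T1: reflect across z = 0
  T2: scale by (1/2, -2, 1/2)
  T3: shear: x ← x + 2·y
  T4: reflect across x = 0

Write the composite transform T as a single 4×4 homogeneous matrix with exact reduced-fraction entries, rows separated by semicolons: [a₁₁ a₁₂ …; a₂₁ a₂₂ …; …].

T = [-1/2 4 0 0; 0 -2 0 0; 0 0 -1/2 0; 0 0 0 1]

T1 = [1 0 0 0; 0 1 0 0; 0 0 -1 0; 0 0 0 1]
T2·T1 = [1/2 0 0 0; 0 -2 0 0; 0 0 -1/2 0; 0 0 0 1]
T3·…·T1 = [1/2 -4 0 0; 0 -2 0 0; 0 0 -1/2 0; 0 0 0 1]
T4·…·T1 = [-1/2 4 0 0; 0 -2 0 0; 0 0 -1/2 0; 0 0 0 1]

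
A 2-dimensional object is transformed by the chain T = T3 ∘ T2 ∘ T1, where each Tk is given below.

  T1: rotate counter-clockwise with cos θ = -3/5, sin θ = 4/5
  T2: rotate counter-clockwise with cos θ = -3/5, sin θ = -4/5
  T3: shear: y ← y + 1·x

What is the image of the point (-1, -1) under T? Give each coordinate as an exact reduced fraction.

T(p) = (-1, -2)

T1 rotate counter-clockwise with cos θ = -3/5, sin θ = 4/5: (-1, -1) → (7/5, -1/5)
T2 rotate counter-clockwise with cos θ = -3/5, sin θ = -4/5: (7/5, -1/5) → (-1, -1)
T3 shear: y ← y + 1·x: (-1, -1) → (-1, -2)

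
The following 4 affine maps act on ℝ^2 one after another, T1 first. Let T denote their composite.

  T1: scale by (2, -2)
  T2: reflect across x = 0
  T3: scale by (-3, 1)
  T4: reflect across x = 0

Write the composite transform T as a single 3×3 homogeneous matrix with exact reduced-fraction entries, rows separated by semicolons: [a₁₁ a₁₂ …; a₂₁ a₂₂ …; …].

T1 = [2 0 0; 0 -2 0; 0 0 1]
T2·T1 = [-2 0 0; 0 -2 0; 0 0 1]
T3·…·T1 = [6 0 0; 0 -2 0; 0 0 1]
T4·…·T1 = [-6 0 0; 0 -2 0; 0 0 1]

T = [-6 0 0; 0 -2 0; 0 0 1]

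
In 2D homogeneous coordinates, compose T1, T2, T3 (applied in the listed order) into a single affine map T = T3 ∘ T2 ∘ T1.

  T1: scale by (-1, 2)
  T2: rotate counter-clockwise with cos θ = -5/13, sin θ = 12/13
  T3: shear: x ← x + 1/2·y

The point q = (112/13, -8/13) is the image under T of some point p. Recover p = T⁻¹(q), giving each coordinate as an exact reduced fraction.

p = (4, -4)

T1 = [-1 0 0; 0 2 0; 0 0 1]
T2·T1 = [5/13 -24/13 0; -12/13 -10/13 0; 0 0 1]
T3·…·T1 = [-1/13 -29/13 0; -12/13 -10/13 0; 0 0 1]
det M = -2; M⁻¹ = [5/13 -29/26 0; -6/13 1/26 0; 0 0 1]
M⁻¹ · (112/13, -8/13)ᵀ = (4, -4)ᵀ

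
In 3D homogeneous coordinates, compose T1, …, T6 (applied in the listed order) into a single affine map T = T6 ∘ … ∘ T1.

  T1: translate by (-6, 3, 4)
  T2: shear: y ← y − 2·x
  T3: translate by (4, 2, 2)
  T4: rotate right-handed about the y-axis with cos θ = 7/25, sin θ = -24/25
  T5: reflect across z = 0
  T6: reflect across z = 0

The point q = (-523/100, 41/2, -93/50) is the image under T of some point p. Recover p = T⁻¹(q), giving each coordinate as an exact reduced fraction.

T1 = [1 0 0 -6; 0 1 0 3; 0 0 1 4; 0 0 0 1]
T2·T1 = [1 0 0 -6; -2 1 0 15; 0 0 1 4; 0 0 0 1]
T3·…·T1 = [1 0 0 -2; -2 1 0 17; 0 0 1 6; 0 0 0 1]
T4·…·T1 = [7/25 0 -24/25 -158/25; -2 1 0 17; 24/25 0 7/25 -6/25; 0 0 0 1]
T5·…·T1 = [7/25 0 -24/25 -158/25; -2 1 0 17; -24/25 0 -7/25 6/25; 0 0 0 1]
T6·…·T1 = [7/25 0 -24/25 -158/25; -2 1 0 17; 24/25 0 7/25 -6/25; 0 0 0 1]
det M = 1; M⁻¹ = [7/25 0 24/25 2; 14/25 1 48/25 -13; -24/25 0 7/25 -6; 0 0 0 1]
M⁻¹ · (-523/100, 41/2, -93/50)ᵀ = (-5/4, 1, -3/2)ᵀ

p = (-5/4, 1, -3/2)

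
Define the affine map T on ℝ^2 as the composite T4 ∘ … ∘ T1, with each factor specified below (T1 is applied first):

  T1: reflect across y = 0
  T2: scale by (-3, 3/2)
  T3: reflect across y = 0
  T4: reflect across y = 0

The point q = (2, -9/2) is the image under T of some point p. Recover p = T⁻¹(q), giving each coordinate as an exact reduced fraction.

T1 = [1 0 0; 0 -1 0; 0 0 1]
T2·T1 = [-3 0 0; 0 -3/2 0; 0 0 1]
T3·…·T1 = [-3 0 0; 0 3/2 0; 0 0 1]
T4·…·T1 = [-3 0 0; 0 -3/2 0; 0 0 1]
det M = 9/2; M⁻¹ = [-1/3 0 0; 0 -2/3 0; 0 0 1]
M⁻¹ · (2, -9/2)ᵀ = (-2/3, 3)ᵀ

p = (-2/3, 3)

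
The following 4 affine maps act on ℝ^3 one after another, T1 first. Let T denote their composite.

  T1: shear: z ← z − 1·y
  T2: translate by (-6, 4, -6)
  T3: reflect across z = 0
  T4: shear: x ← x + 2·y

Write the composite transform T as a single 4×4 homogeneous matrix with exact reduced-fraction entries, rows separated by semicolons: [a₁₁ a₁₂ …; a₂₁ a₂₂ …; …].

T1 = [1 0 0 0; 0 1 0 0; 0 -1 1 0; 0 0 0 1]
T2·T1 = [1 0 0 -6; 0 1 0 4; 0 -1 1 -6; 0 0 0 1]
T3·…·T1 = [1 0 0 -6; 0 1 0 4; 0 1 -1 6; 0 0 0 1]
T4·…·T1 = [1 2 0 2; 0 1 0 4; 0 1 -1 6; 0 0 0 1]

T = [1 2 0 2; 0 1 0 4; 0 1 -1 6; 0 0 0 1]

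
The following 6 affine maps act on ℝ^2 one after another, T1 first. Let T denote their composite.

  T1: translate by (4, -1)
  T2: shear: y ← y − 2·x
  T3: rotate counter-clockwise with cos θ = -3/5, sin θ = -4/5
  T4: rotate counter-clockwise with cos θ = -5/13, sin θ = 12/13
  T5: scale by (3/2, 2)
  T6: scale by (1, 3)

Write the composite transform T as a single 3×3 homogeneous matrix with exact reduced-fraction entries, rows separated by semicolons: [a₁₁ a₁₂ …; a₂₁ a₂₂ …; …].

T1 = [1 0 4; 0 1 -1; 0 0 1]
T2·T1 = [1 0 4; -2 1 -9; 0 0 1]
T3·…·T1 = [-11/5 4/5 -48/5; 2/5 -3/5 11/5; 0 0 1]
T4·…·T1 = [31/65 16/65 108/65; -142/65 63/65 -631/65; 0 0 1]
T5·…·T1 = [93/130 24/65 162/65; -284/65 126/65 -1262/65; 0 0 1]
T6·…·T1 = [93/130 24/65 162/65; -852/65 378/65 -3786/65; 0 0 1]

T = [93/130 24/65 162/65; -852/65 378/65 -3786/65; 0 0 1]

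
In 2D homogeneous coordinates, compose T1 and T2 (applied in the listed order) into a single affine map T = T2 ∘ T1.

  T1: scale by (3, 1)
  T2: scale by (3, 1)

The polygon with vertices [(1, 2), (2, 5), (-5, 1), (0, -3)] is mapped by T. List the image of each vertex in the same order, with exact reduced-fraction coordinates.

T1 scale by (3, 1): (1, 2) → (3, 2); (2, 5) → (6, 5); (-5, 1) → (-15, 1); (0, -3) → (0, -3)
T2 scale by (3, 1): (3, 2) → (9, 2); (6, 5) → (18, 5); (-15, 1) → (-45, 1); (0, -3) → (0, -3)

image vertices: (9, 2), (18, 5), (-45, 1), (0, -3)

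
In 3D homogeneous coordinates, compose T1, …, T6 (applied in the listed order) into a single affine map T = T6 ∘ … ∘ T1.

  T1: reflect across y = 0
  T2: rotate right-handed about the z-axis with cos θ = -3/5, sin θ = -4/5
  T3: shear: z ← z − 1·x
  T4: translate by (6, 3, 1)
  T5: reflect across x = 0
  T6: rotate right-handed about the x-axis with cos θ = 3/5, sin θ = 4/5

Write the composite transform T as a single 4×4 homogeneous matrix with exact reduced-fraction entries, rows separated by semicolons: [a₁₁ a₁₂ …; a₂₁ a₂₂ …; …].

T1 = [1 0 0 0; 0 -1 0 0; 0 0 1 0; 0 0 0 1]
T2·T1 = [-3/5 -4/5 0 0; -4/5 3/5 0 0; 0 0 1 0; 0 0 0 1]
T3·…·T1 = [-3/5 -4/5 0 0; -4/5 3/5 0 0; 3/5 4/5 1 0; 0 0 0 1]
T4·…·T1 = [-3/5 -4/5 0 6; -4/5 3/5 0 3; 3/5 4/5 1 1; 0 0 0 1]
T5·…·T1 = [3/5 4/5 0 -6; -4/5 3/5 0 3; 3/5 4/5 1 1; 0 0 0 1]
T6·…·T1 = [3/5 4/5 0 -6; -24/25 -7/25 -4/5 1; -7/25 24/25 3/5 3; 0 0 0 1]

T = [3/5 4/5 0 -6; -24/25 -7/25 -4/5 1; -7/25 24/25 3/5 3; 0 0 0 1]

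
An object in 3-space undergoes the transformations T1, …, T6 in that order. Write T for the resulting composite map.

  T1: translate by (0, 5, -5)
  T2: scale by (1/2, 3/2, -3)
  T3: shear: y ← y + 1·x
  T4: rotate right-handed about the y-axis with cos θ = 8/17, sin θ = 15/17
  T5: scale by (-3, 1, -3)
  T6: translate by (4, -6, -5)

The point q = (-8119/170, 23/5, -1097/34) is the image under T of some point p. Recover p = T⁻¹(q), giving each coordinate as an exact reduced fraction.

p = (1/5, 2, -3/2)

T1 = [1 0 0 0; 0 1 0 5; 0 0 1 -5; 0 0 0 1]
T2·T1 = [1/2 0 0 0; 0 3/2 0 15/2; 0 0 -3 15; 0 0 0 1]
T3·…·T1 = [1/2 0 0 0; 1/2 3/2 0 15/2; 0 0 -3 15; 0 0 0 1]
T4·…·T1 = [4/17 0 -45/17 225/17; 1/2 3/2 0 15/2; -15/34 0 -24/17 120/17; 0 0 0 1]
T5·…·T1 = [-12/17 0 135/17 -675/17; 1/2 3/2 0 15/2; 45/34 0 72/17 -360/17; 0 0 0 1]
T6·…·T1 = [-12/17 0 135/17 -607/17; 1/2 3/2 0 3/2; 45/34 0 72/17 -445/17; 0 0 0 1]
det M = -81/4; M⁻¹ = [-16/51 0 10/17 214/51; 16/153 2/3 -10/51 -367/153; 5/51 0 8/153 745/153; 0 0 0 1]
M⁻¹ · (-8119/170, 23/5, -1097/34)ᵀ = (1/5, 2, -3/2)ᵀ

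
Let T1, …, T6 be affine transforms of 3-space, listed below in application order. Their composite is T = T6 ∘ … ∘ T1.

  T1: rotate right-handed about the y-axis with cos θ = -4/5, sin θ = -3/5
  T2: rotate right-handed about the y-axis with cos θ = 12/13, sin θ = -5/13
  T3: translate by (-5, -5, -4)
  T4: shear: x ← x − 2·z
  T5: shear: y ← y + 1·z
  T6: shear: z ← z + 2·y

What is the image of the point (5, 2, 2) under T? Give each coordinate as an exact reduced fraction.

T1 rotate right-handed about the y-axis with cos θ = -4/5, sin θ = -3/5: (5, 2, 2) → (-26/5, 2, 7/5)
T2 rotate right-handed about the y-axis with cos θ = 12/13, sin θ = -5/13: (-26/5, 2, 7/5) → (-347/65, 2, -46/65)
T3 translate by (-5, -5, -4): (-347/65, 2, -46/65) → (-672/65, -3, -306/65)
T4 shear: x ← x − 2·z: (-672/65, -3, -306/65) → (-12/13, -3, -306/65)
T5 shear: y ← y + 1·z: (-12/13, -3, -306/65) → (-12/13, -501/65, -306/65)
T6 shear: z ← z + 2·y: (-12/13, -501/65, -306/65) → (-12/13, -501/65, -1308/65)

T(p) = (-12/13, -501/65, -1308/65)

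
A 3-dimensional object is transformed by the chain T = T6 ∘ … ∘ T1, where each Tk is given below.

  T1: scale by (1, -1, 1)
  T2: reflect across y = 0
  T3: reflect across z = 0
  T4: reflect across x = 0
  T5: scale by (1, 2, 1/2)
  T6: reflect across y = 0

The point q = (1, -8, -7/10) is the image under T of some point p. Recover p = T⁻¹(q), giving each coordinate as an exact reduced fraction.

p = (-1, 4, 7/5)

T1 = [1 0 0 0; 0 -1 0 0; 0 0 1 0; 0 0 0 1]
T2·T1 = [1 0 0 0; 0 1 0 0; 0 0 1 0; 0 0 0 1]
T3·…·T1 = [1 0 0 0; 0 1 0 0; 0 0 -1 0; 0 0 0 1]
T4·…·T1 = [-1 0 0 0; 0 1 0 0; 0 0 -1 0; 0 0 0 1]
T5·…·T1 = [-1 0 0 0; 0 2 0 0; 0 0 -1/2 0; 0 0 0 1]
T6·…·T1 = [-1 0 0 0; 0 -2 0 0; 0 0 -1/2 0; 0 0 0 1]
det M = -1; M⁻¹ = [-1 0 0 0; 0 -1/2 0 0; 0 0 -2 0; 0 0 0 1]
M⁻¹ · (1, -8, -7/10)ᵀ = (-1, 4, 7/5)ᵀ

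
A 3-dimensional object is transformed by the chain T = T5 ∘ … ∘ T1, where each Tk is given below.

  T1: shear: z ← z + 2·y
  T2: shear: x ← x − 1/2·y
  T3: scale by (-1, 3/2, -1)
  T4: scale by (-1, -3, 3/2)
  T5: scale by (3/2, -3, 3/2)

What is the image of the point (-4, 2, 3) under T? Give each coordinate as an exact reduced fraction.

T(p) = (-15/2, 27, -63/4)

T1 shear: z ← z + 2·y: (-4, 2, 3) → (-4, 2, 7)
T2 shear: x ← x − 1/2·y: (-4, 2, 7) → (-5, 2, 7)
T3 scale by (-1, 3/2, -1): (-5, 2, 7) → (5, 3, -7)
T4 scale by (-1, -3, 3/2): (5, 3, -7) → (-5, -9, -21/2)
T5 scale by (3/2, -3, 3/2): (-5, -9, -21/2) → (-15/2, 27, -63/4)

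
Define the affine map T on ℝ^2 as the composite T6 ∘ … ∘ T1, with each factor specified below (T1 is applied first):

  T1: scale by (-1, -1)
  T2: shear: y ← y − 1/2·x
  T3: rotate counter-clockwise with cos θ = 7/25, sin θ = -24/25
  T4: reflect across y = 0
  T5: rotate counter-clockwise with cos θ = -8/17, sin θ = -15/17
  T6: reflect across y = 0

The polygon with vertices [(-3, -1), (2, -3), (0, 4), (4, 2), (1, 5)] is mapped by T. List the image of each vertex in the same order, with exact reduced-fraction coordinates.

T1 scale by (-1, -1): (-3, -1) → (3, 1); (2, -3) → (-2, 3); (0, 4) → (0, -4); (4, 2) → (-4, -2); (1, 5) → (-1, -5)
T2 shear: y ← y − 1/2·x: (3, 1) → (3, -1/2); (-2, 3) → (-2, 4); (0, -4) → (0, -4); (-4, -2) → (-4, 0); (-1, -5) → (-1, -9/2)
T3 rotate counter-clockwise with cos θ = 7/25, sin θ = -24/25: (3, -1/2) → (9/25, -151/50); (-2, 4) → (82/25, 76/25); (0, -4) → (-96/25, -28/25); (-4, 0) → (-28/25, 96/25); (-1, -9/2) → (-23/5, -3/10)
T4 reflect across y = 0: (9/25, -151/50) → (9/25, 151/50); (82/25, 76/25) → (82/25, -76/25); (-96/25, -28/25) → (-96/25, 28/25); (-28/25, 96/25) → (-28/25, -96/25); (-23/5, -3/10) → (-23/5, 3/10)
T5 rotate counter-clockwise with cos θ = -8/17, sin θ = -15/17: (9/25, 151/50) → (2121/850, -739/425); (82/25, -76/25) → (-1796/425, -622/425); (-96/25, 28/25) → (1188/425, 1216/425); (-28/25, -96/25) → (-1216/425, 1188/425); (-23/5, 3/10) → (413/170, 333/85)
T6 reflect across y = 0: (2121/850, -739/425) → (2121/850, 739/425); (-1796/425, -622/425) → (-1796/425, 622/425); (1188/425, 1216/425) → (1188/425, -1216/425); (-1216/425, 1188/425) → (-1216/425, -1188/425); (413/170, 333/85) → (413/170, -333/85)

image vertices: (2121/850, 739/425), (-1796/425, 622/425), (1188/425, -1216/425), (-1216/425, -1188/425), (413/170, -333/85)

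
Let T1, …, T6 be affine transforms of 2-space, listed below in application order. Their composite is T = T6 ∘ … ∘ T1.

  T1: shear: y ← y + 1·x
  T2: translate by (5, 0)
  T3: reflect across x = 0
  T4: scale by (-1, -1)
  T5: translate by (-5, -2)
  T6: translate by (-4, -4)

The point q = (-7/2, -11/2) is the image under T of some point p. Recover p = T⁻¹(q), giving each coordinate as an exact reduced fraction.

T1 = [1 0 0; 1 1 0; 0 0 1]
T2·T1 = [1 0 5; 1 1 0; 0 0 1]
T3·…·T1 = [-1 0 -5; 1 1 0; 0 0 1]
T4·…·T1 = [1 0 5; -1 -1 0; 0 0 1]
T5·…·T1 = [1 0 0; -1 -1 -2; 0 0 1]
T6·…·T1 = [1 0 -4; -1 -1 -6; 0 0 1]
det M = -1; M⁻¹ = [1 0 4; -1 -1 -10; 0 0 1]
M⁻¹ · (-7/2, -11/2)ᵀ = (1/2, -1)ᵀ

p = (1/2, -1)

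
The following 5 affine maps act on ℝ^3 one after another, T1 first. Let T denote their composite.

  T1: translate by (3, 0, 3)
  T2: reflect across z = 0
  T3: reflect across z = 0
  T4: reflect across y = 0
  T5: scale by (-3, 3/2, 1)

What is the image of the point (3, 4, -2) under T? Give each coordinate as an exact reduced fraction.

T(p) = (-18, -6, 1)

T1 translate by (3, 0, 3): (3, 4, -2) → (6, 4, 1)
T2 reflect across z = 0: (6, 4, 1) → (6, 4, -1)
T3 reflect across z = 0: (6, 4, -1) → (6, 4, 1)
T4 reflect across y = 0: (6, 4, 1) → (6, -4, 1)
T5 scale by (-3, 3/2, 1): (6, -4, 1) → (-18, -6, 1)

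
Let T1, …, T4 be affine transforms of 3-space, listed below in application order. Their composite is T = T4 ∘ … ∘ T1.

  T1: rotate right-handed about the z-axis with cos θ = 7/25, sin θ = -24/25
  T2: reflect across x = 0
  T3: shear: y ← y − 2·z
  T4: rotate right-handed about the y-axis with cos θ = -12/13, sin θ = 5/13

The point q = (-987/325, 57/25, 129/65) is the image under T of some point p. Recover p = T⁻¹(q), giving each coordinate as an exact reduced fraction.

T1 = [7/25 24/25 0 0; -24/25 7/25 0 0; 0 0 1 0; 0 0 0 1]
T2·T1 = [-7/25 -24/25 0 0; -24/25 7/25 0 0; 0 0 1 0; 0 0 0 1]
T3·…·T1 = [-7/25 -24/25 0 0; -24/25 7/25 -2 0; 0 0 1 0; 0 0 0 1]
T4·…·T1 = [84/325 288/325 5/13 0; -24/25 7/25 -2 0; 7/65 24/65 -12/13 0; 0 0 0 1]
det M = -1; M⁻¹ = [-12/25 -24/25 47/25 0; 358/325 7/25 -48/325 0; 5/13 0 -12/13 0; 0 0 0 1]
M⁻¹ · (-987/325, 57/25, 129/65)ᵀ = (3, -3, -3)ᵀ

p = (3, -3, -3)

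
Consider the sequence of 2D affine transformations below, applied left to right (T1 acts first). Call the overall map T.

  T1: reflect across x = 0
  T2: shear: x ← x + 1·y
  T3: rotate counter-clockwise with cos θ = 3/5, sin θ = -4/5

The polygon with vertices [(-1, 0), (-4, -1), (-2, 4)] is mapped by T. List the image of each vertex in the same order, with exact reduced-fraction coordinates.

T1 reflect across x = 0: (-1, 0) → (1, 0); (-4, -1) → (4, -1); (-2, 4) → (2, 4)
T2 shear: x ← x + 1·y: (1, 0) → (1, 0); (4, -1) → (3, -1); (2, 4) → (6, 4)
T3 rotate counter-clockwise with cos θ = 3/5, sin θ = -4/5: (1, 0) → (3/5, -4/5); (3, -1) → (1, -3); (6, 4) → (34/5, -12/5)

image vertices: (3/5, -4/5), (1, -3), (34/5, -12/5)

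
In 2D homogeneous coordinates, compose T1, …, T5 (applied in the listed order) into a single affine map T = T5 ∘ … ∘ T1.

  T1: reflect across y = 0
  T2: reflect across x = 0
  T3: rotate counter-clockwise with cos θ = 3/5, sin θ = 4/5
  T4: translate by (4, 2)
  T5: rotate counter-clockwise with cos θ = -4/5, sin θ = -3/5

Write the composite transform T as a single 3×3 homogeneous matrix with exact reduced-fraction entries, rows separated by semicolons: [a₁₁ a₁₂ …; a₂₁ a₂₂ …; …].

T1 = [1 0 0; 0 -1 0; 0 0 1]
T2·T1 = [-1 0 0; 0 -1 0; 0 0 1]
T3·…·T1 = [-3/5 4/5 0; -4/5 -3/5 0; 0 0 1]
T4·…·T1 = [-3/5 4/5 4; -4/5 -3/5 2; 0 0 1]
T5·…·T1 = [0 -1 -2; 1 0 -4; 0 0 1]

T = [0 -1 -2; 1 0 -4; 0 0 1]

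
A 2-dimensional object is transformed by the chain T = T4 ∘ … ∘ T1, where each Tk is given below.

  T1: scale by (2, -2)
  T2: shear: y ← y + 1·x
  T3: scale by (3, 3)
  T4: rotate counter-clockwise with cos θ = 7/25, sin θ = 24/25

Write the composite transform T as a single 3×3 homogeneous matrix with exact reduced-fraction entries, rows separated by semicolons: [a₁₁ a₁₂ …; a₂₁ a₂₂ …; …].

T1 = [2 0 0; 0 -2 0; 0 0 1]
T2·T1 = [2 0 0; 2 -2 0; 0 0 1]
T3·…·T1 = [6 0 0; 6 -6 0; 0 0 1]
T4·…·T1 = [-102/25 144/25 0; 186/25 -42/25 0; 0 0 1]

T = [-102/25 144/25 0; 186/25 -42/25 0; 0 0 1]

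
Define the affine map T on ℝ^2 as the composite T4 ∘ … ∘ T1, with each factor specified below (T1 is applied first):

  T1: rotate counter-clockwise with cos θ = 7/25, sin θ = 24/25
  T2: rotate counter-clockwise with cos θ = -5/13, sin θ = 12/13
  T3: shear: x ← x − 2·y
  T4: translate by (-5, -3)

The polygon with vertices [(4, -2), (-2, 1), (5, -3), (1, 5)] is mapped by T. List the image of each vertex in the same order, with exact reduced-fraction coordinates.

image vertices: (-3993/325, -473/325), (-441/325, -1226/325), (-4926/325, -186/325), (118/25, -202/25)

T1 rotate counter-clockwise with cos θ = 7/25, sin θ = 24/25: (4, -2) → (76/25, 82/25); (-2, 1) → (-38/25, -41/25); (5, -3) → (107/25, 99/25); (1, 5) → (-113/25, 59/25)
T2 rotate counter-clockwise with cos θ = -5/13, sin θ = 12/13: (76/25, 82/25) → (-1364/325, 502/325); (-38/25, -41/25) → (682/325, -251/325); (107/25, 99/25) → (-1723/325, 789/325); (-113/25, 59/25) → (-11/25, -127/25)
T3 shear: x ← x − 2·y: (-1364/325, 502/325) → (-2368/325, 502/325); (682/325, -251/325) → (1184/325, -251/325); (-1723/325, 789/325) → (-3301/325, 789/325); (-11/25, -127/25) → (243/25, -127/25)
T4 translate by (-5, -3): (-2368/325, 502/325) → (-3993/325, -473/325); (1184/325, -251/325) → (-441/325, -1226/325); (-3301/325, 789/325) → (-4926/325, -186/325); (243/25, -127/25) → (118/25, -202/25)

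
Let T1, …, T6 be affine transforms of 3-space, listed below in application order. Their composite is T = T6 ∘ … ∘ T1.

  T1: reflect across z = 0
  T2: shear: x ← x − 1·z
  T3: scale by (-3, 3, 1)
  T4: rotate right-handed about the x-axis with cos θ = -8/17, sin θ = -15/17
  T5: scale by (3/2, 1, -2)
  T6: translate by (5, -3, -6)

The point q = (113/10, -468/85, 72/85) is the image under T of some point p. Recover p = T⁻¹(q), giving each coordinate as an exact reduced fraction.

p = (-2, 7/5, 3/5)

T1 = [1 0 0 0; 0 1 0 0; 0 0 -1 0; 0 0 0 1]
T2·T1 = [1 0 1 0; 0 1 0 0; 0 0 -1 0; 0 0 0 1]
T3·…·T1 = [-3 0 -3 0; 0 3 0 0; 0 0 -1 0; 0 0 0 1]
T4·…·T1 = [-3 0 -3 0; 0 -24/17 -15/17 0; 0 -45/17 8/17 0; 0 0 0 1]
T5·…·T1 = [-9/2 0 -9/2 0; 0 -24/17 -15/17 0; 0 90/17 -16/17 0; 0 0 0 1]
T6·…·T1 = [-9/2 0 -9/2 5; 0 -24/17 -15/17 -3; 0 90/17 -16/17 -6; 0 0 0 1]
det M = -27; M⁻¹ = [-2/9 15/17 4/17 791/153; 0 -8/51 5/34 7/17; 0 -15/17 -4/17 -69/17; 0 0 0 1]
M⁻¹ · (113/10, -468/85, 72/85)ᵀ = (-2, 7/5, 3/5)ᵀ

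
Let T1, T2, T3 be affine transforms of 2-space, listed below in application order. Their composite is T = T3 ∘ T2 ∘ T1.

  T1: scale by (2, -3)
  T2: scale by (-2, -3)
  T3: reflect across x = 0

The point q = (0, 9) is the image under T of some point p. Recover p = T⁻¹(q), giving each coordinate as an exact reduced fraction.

T1 = [2 0 0; 0 -3 0; 0 0 1]
T2·T1 = [-4 0 0; 0 9 0; 0 0 1]
T3·…·T1 = [4 0 0; 0 9 0; 0 0 1]
det M = 36; M⁻¹ = [1/4 0 0; 0 1/9 0; 0 0 1]
M⁻¹ · (0, 9)ᵀ = (0, 1)ᵀ

p = (0, 1)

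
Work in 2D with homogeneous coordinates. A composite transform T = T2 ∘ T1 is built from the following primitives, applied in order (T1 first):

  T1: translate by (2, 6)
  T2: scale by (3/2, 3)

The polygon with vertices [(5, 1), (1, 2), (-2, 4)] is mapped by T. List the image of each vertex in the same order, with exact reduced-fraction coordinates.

image vertices: (21/2, 21), (9/2, 24), (0, 30)

T1 translate by (2, 6): (5, 1) → (7, 7); (1, 2) → (3, 8); (-2, 4) → (0, 10)
T2 scale by (3/2, 3): (7, 7) → (21/2, 21); (3, 8) → (9/2, 24); (0, 10) → (0, 30)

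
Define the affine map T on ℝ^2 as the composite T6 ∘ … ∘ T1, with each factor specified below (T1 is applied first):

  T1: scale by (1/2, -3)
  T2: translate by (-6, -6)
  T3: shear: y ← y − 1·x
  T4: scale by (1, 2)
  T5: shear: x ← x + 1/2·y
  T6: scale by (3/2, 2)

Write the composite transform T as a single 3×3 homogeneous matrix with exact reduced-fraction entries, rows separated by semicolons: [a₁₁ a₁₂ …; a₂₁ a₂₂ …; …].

T1 = [1/2 0 0; 0 -3 0; 0 0 1]
T2·T1 = [1/2 0 -6; 0 -3 -6; 0 0 1]
T3·…·T1 = [1/2 0 -6; -1/2 -3 0; 0 0 1]
T4·…·T1 = [1/2 0 -6; -1 -6 0; 0 0 1]
T5·…·T1 = [0 -3 -6; -1 -6 0; 0 0 1]
T6·…·T1 = [0 -9/2 -9; -2 -12 0; 0 0 1]

T = [0 -9/2 -9; -2 -12 0; 0 0 1]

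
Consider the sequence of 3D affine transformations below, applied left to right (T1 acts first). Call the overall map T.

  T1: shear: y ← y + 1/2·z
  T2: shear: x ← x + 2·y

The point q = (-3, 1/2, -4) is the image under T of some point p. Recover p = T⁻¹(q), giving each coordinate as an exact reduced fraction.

T1 = [1 0 0 0; 0 1 1/2 0; 0 0 1 0; 0 0 0 1]
T2·T1 = [1 2 1 0; 0 1 1/2 0; 0 0 1 0; 0 0 0 1]
det M = 1; M⁻¹ = [1 -2 0 0; 0 1 -1/2 0; 0 0 1 0; 0 0 0 1]
M⁻¹ · (-3, 1/2, -4)ᵀ = (-4, 5/2, -4)ᵀ

p = (-4, 5/2, -4)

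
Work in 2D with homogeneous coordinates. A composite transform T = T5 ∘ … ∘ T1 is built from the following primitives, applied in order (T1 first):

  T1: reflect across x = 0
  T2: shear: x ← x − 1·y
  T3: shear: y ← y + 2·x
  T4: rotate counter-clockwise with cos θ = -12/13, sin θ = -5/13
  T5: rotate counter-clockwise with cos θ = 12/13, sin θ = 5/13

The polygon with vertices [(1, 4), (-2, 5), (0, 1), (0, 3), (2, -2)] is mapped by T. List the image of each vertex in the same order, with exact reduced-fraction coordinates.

image vertices: (-125/169, 1314/169), (237/169, 479/169), (-1/169, 239/169), (-3/169, 717/169), (-240/169, 238/169)

T1 reflect across x = 0: (1, 4) → (-1, 4); (-2, 5) → (2, 5); (0, 1) → (0, 1); (0, 3) → (0, 3); (2, -2) → (-2, -2)
T2 shear: x ← x − 1·y: (-1, 4) → (-5, 4); (2, 5) → (-3, 5); (0, 1) → (-1, 1); (0, 3) → (-3, 3); (-2, -2) → (0, -2)
T3 shear: y ← y + 2·x: (-5, 4) → (-5, -6); (-3, 5) → (-3, -1); (-1, 1) → (-1, -1); (-3, 3) → (-3, -3); (0, -2) → (0, -2)
T4 rotate counter-clockwise with cos θ = -12/13, sin θ = -5/13: (-5, -6) → (30/13, 97/13); (-3, -1) → (31/13, 27/13); (-1, -1) → (7/13, 17/13); (-3, -3) → (21/13, 51/13); (0, -2) → (-10/13, 24/13)
T5 rotate counter-clockwise with cos θ = 12/13, sin θ = 5/13: (30/13, 97/13) → (-125/169, 1314/169); (31/13, 27/13) → (237/169, 479/169); (7/13, 17/13) → (-1/169, 239/169); (21/13, 51/13) → (-3/169, 717/169); (-10/13, 24/13) → (-240/169, 238/169)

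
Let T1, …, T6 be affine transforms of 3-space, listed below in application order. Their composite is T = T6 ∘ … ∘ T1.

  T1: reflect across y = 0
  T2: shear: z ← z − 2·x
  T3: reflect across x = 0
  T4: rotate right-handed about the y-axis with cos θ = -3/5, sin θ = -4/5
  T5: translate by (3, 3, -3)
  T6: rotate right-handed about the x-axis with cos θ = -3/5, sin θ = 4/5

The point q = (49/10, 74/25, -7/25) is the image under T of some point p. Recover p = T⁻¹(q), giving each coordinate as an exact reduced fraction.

p = (1/2, 5, -1)

T1 = [1 0 0 0; 0 -1 0 0; 0 0 1 0; 0 0 0 1]
T2·T1 = [1 0 0 0; 0 -1 0 0; -2 0 1 0; 0 0 0 1]
T3·…·T1 = [-1 0 0 0; 0 -1 0 0; -2 0 1 0; 0 0 0 1]
T4·…·T1 = [11/5 0 -4/5 0; 0 -1 0 0; 2/5 0 -3/5 0; 0 0 0 1]
T5·…·T1 = [11/5 0 -4/5 3; 0 -1 0 3; 2/5 0 -3/5 -3; 0 0 0 1]
T6·…·T1 = [11/5 0 -4/5 3; -8/25 3/5 12/25 3/5; -6/25 -4/5 9/25 21/5; 0 0 0 1]
det M = 1; M⁻¹ = [3/5 16/25 12/25 -21/5; 0 3/5 -4/5 3; 2/5 44/25 33/25 -39/5; 0 0 0 1]
M⁻¹ · (49/10, 74/25, -7/25)ᵀ = (1/2, 5, -1)ᵀ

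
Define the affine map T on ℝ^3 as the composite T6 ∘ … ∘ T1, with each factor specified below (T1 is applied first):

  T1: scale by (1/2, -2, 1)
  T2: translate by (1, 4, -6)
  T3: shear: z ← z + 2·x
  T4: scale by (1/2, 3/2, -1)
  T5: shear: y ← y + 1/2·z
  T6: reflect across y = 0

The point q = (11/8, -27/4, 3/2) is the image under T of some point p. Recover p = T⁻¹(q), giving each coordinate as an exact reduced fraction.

p = (7/2, 0, -1)

T1 = [1/2 0 0 0; 0 -2 0 0; 0 0 1 0; 0 0 0 1]
T2·T1 = [1/2 0 0 1; 0 -2 0 4; 0 0 1 -6; 0 0 0 1]
T3·…·T1 = [1/2 0 0 1; 0 -2 0 4; 1 0 1 -4; 0 0 0 1]
T4·…·T1 = [1/4 0 0 1/2; 0 -3 0 6; -1 0 -1 4; 0 0 0 1]
T5·…·T1 = [1/4 0 0 1/2; -1/2 -3 -1/2 8; -1 0 -1 4; 0 0 0 1]
T6·…·T1 = [1/4 0 0 1/2; 1/2 3 1/2 -8; -1 0 -1 4; 0 0 0 1]
det M = -3/4; M⁻¹ = [4 0 0 -2; 0 1/3 1/6 2; -4 0 -1 6; 0 0 0 1]
M⁻¹ · (11/8, -27/4, 3/2)ᵀ = (7/2, 0, -1)ᵀ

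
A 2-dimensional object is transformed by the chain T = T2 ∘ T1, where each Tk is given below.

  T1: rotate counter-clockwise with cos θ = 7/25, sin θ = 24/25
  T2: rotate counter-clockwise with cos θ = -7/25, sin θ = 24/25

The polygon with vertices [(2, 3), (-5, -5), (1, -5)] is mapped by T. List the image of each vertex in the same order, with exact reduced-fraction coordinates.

image vertices: (-2, -3), (5, 5), (-1, 5)

T1 rotate counter-clockwise with cos θ = 7/25, sin θ = 24/25: (2, 3) → (-58/25, 69/25); (-5, -5) → (17/5, -31/5); (1, -5) → (127/25, -11/25)
T2 rotate counter-clockwise with cos θ = -7/25, sin θ = 24/25: (-58/25, 69/25) → (-2, -3); (17/5, -31/5) → (5, 5); (127/25, -11/25) → (-1, 5)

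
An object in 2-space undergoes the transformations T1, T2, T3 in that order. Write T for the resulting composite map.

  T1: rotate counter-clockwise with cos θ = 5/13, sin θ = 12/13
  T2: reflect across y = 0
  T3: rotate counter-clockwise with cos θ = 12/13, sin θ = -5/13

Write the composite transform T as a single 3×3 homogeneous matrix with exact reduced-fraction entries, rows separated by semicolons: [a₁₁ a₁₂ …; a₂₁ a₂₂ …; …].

T = [0 -1 0; -1 0 0; 0 0 1]

T1 = [5/13 -12/13 0; 12/13 5/13 0; 0 0 1]
T2·T1 = [5/13 -12/13 0; -12/13 -5/13 0; 0 0 1]
T3·…·T1 = [0 -1 0; -1 0 0; 0 0 1]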